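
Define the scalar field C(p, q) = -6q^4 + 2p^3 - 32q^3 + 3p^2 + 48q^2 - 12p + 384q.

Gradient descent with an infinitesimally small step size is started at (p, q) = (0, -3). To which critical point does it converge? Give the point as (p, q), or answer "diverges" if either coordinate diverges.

(1, -2)

C is separable, so gradient descent decouples: p follows -∂C/∂p, q follows -∂C/∂q.
∂C/∂p = 6(p - 1)(p + 2); at p=0 this is -12, so p increases.
∂C/∂q = -24(q - 2)(q + 2)(q + 4); at q=-3 this is -120, so q increases.
p converges to its nearest critical value 1 (a local min of the p-part); q converges to -2. The iterate converges to (1, -2).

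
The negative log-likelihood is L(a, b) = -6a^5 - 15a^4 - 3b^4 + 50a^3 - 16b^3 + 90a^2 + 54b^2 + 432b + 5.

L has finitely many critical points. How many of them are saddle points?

6

L separates as a function of a plus a function of b, so ∇L=0 decouples.
∂L/∂a = -30a(a - 2)(a + 1)(a + 3) = 0 at a ∈ {-3, -1, 0, 2}; ∂L/∂b = -12(b - 3)(b + 3)(b + 4) = 0 at b ∈ {-4, -3, 3}.
The Hessian is diagonal: diag(L_aa, L_bb). Second derivatives: L_aa(-3)=900, L_aa(-1)=-180, L_aa(0)=180, L_aa(2)=-900; L_bb(-4)=-84, L_bb(-3)=72, L_bb(3)=-504.
Saddle points occur where the two diagonal entries have opposite signs: (-3, -4), (-3, 3), (-1, -3), (0, -4), (0, 3), (2, -3). Count: 6.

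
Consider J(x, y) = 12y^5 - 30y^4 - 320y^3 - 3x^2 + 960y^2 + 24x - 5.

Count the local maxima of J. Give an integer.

2

J separates as a function of x plus a function of y, so ∇J=0 decouples.
∂J/∂x = -6(x - 4) = 0 at x ∈ {4}; ∂J/∂y = 60y(y - 4)(y - 2)(y + 4) = 0 at y ∈ {-4, 0, 2, 4}.
The Hessian is diagonal: diag(J_xx, J_yy). Second derivatives: J_xx(4)=-6; J_yy(-4)=-11520, J_yy(0)=1920, J_yy(2)=-1440, J_yy(4)=3840.
Local maxima occur where both diagonal entries negative: (4, -4), (4, 2). Count: 2.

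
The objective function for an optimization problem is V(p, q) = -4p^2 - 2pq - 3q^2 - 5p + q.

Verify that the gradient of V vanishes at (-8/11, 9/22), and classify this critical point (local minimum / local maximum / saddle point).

∇V = (-8p - 2q - 5, -2p - 6q + 1); substituting (-8/11, 9/22) gives ∇V = (0, 0), so (-8/11, 9/22) is indeed a critical point.
The Hessian of V is constant: H = [[-8, -2], [-2, -6]].
det(H) = (-8)·(-6) − (-2)² = 44.
det(H) > 0 and tr(H) = -14 < 0, so H is negative definite and the point is a local maximum.

local maximum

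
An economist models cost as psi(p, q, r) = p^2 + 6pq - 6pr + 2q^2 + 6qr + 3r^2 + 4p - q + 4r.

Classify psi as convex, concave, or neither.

psi is quadratic, so its Hessian is the constant matrix H = [[2, 6, -6], [6, 4, 6], [-6, 6, 6]].
Leading principal minors: 2, -28, -816.
Neither pattern holds ⇒ H is indefinite ⇒ neither convex nor concave.

neither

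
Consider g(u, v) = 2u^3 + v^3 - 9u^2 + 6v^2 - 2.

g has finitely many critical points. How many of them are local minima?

1

g separates as a function of u plus a function of v, so ∇g=0 decouples.
∂g/∂u = 6u(u - 3) = 0 at u ∈ {0, 3}; ∂g/∂v = 3v(v + 4) = 0 at v ∈ {-4, 0}.
The Hessian is diagonal: diag(g_uu, g_vv). Second derivatives: g_uu(0)=-18, g_uu(3)=18; g_vv(-4)=-12, g_vv(0)=12.
Local minima occur where both diagonal entries positive: (3, 0). Count: 1.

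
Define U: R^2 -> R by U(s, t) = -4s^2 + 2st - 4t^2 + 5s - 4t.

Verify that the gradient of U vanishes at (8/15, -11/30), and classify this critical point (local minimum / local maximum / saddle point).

∇U = (-8s + 2t + 5, 2s - 8t - 4); substituting (8/15, -11/30) gives ∇U = (0, 0), so (8/15, -11/30) is indeed a critical point.
The Hessian of U is constant: H = [[-8, 2], [2, -8]].
det(H) = (-8)·(-8) − 2² = 60.
det(H) > 0 and tr(H) = -16 < 0, so H is negative definite and the point is a local maximum.

local maximum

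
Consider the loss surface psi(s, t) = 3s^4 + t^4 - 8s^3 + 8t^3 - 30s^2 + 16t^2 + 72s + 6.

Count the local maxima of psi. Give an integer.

psi separates as a function of s plus a function of t, so ∇psi=0 decouples.
∂psi/∂s = 12(s - 3)(s - 1)(s + 2) = 0 at s ∈ {-2, 1, 3}; ∂psi/∂t = 4t(t + 2)(t + 4) = 0 at t ∈ {-4, -2, 0}.
The Hessian is diagonal: diag(psi_ss, psi_tt). Second derivatives: psi_ss(-2)=180, psi_ss(1)=-72, psi_ss(3)=120; psi_tt(-4)=32, psi_tt(-2)=-16, psi_tt(0)=32.
Local maxima occur where both diagonal entries negative: (1, -2). Count: 1.

1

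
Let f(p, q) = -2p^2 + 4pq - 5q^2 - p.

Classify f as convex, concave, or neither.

concave

f is quadratic, so its Hessian is the constant matrix H = [[-4, 4], [4, -10]].
det(H) = 24, tr(H) = -14.
det(H) > 0 and tr(H) < 0, so H is negative definite everywhere: concave.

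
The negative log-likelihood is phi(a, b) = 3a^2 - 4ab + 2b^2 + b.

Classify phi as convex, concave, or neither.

convex

phi is quadratic, so its Hessian is the constant matrix H = [[6, -4], [-4, 4]].
det(H) = 8, tr(H) = 10.
det(H) > 0 and tr(H) > 0, so H is positive definite everywhere: convex.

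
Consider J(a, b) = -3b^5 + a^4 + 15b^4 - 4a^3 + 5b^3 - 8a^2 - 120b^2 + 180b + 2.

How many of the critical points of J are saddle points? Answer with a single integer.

J separates as a function of a plus a function of b, so ∇J=0 decouples.
∂J/∂a = 4a(a - 4)(a + 1) = 0 at a ∈ {-1, 0, 4}; ∂J/∂b = -15(b - 3)(b - 2)(b - 1)(b + 2) = 0 at b ∈ {-2, 1, 2, 3}.
The Hessian is diagonal: diag(J_aa, J_bb). Second derivatives: J_aa(-1)=20, J_aa(0)=-16, J_aa(4)=80; J_bb(-2)=900, J_bb(1)=-90, J_bb(2)=60, J_bb(3)=-150.
Saddle points occur where the two diagonal entries have opposite signs: (-1, 1), (-1, 3), (0, -2), (0, 2), (4, 1), (4, 3). Count: 6.

6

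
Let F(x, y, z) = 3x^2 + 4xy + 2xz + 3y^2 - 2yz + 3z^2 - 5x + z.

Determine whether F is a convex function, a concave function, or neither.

F is quadratic, so its Hessian is the constant matrix H = [[6, 4, 2], [4, 6, -2], [2, -2, 6]].
Leading principal minors: 6, 20, 40.
All positive ⇒ H ≻ 0 ⇒ convex.

convex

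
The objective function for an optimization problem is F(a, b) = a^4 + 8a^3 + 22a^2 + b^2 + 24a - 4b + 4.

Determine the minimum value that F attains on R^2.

F(a,b) separates as P(a) + Q(b) + 4, so its minimum is min P + min Q + 4.
P'(a) = 4(a + 1)(a + 2)(a + 3) vanishes at a ∈ {-3, -2, -1}; Q'(b) = 2b - 4 vanishes at b ∈ {2}.
Local minima of P (where P''>0): P(-3)=-9, P(-1)=-9. Local minima of Q: Q(2)=-4.
So the global minimum of F is P(-3) + Q(2) + 4 = -9 − 4 + 4 = -9, attained at (-3, 2).

-9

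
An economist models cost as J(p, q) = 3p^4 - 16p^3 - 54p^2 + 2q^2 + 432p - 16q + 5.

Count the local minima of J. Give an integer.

2

J separates as a function of p plus a function of q, so ∇J=0 decouples.
∂J/∂p = 12(p - 4)(p - 3)(p + 3) = 0 at p ∈ {-3, 3, 4}; ∂J/∂q = 4(q - 4) = 0 at q ∈ {4}.
The Hessian is diagonal: diag(J_pp, J_qq). Second derivatives: J_pp(-3)=504, J_pp(3)=-72, J_pp(4)=84; J_qq(4)=4.
Local minima occur where both diagonal entries positive: (-3, 4), (4, 4). Count: 2.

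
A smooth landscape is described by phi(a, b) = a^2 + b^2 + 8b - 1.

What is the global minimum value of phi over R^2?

-17

phi(a,b) separates as P(a) + Q(b) − 1, so its minimum is min P + min Q − 1.
P'(a) = 2a vanishes at a ∈ {0}; Q'(b) = 2b + 8 vanishes at b ∈ {-4}.
Local minima of P (where P''>0): P(0)=0. Local minima of Q: Q(-4)=-16.
So the global minimum of phi is P(0) + Q(-4) − 1 = 0 − 16 − 1 = -17, attained at (0, -4).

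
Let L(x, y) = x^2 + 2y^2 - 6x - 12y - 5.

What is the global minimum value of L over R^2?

-32

L(x,y) separates as P(x) + Q(y) − 5, so its minimum is min P + min Q − 5.
P'(x) = 2x - 6 vanishes at x ∈ {3}; Q'(y) = 4y - 12 vanishes at y ∈ {3}.
Local minima of P (where P''>0): P(3)=-9. Local minima of Q: Q(3)=-18.
So the global minimum of L is P(3) + Q(3) − 5 = -9 − 18 − 5 = -32, attained at (3, 3).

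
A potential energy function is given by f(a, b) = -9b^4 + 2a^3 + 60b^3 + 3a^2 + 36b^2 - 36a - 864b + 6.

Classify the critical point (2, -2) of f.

saddle point

The mixed partial ∂²f/∂a∂b is 0, so the Hessian at any point is diag(f_aa, f_bb) = diag(6(2a + 1), 36(-3b^2 + 10b + 2)).
At (2, -2): H = diag(30, -1080).
The eigenvalues have opposite signs, so H is indefinite: a saddle point.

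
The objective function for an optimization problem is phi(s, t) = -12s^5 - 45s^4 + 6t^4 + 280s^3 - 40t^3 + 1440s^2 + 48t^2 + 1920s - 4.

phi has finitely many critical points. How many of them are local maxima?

phi separates as a function of s plus a function of t, so ∇phi=0 decouples.
∂phi/∂s = -60(s - 4)(s + 1)(s + 2)(s + 4) = 0 at s ∈ {-4, -2, -1, 4}; ∂phi/∂t = 24t(t - 4)(t - 1) = 0 at t ∈ {0, 1, 4}.
The Hessian is diagonal: diag(phi_ss, phi_tt). Second derivatives: phi_ss(-4)=2880, phi_ss(-2)=-720, phi_ss(-1)=900, phi_ss(4)=-14400; phi_tt(0)=96, phi_tt(1)=-72, phi_tt(4)=288.
Local maxima occur where both diagonal entries negative: (-2, 1), (4, 1). Count: 2.

2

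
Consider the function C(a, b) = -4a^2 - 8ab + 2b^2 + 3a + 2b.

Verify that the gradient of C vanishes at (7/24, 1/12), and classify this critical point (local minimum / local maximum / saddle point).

saddle point

∇C = (-8a - 8b + 3, -8a + 4b + 2); substituting (7/24, 1/12) gives ∇C = (0, 0), so (7/24, 1/12) is indeed a critical point.
The Hessian of C is constant: H = [[-8, -8], [-8, 4]].
det(H) = (-8)·4 − (-8)² = -96.
Since det(H) < 0, H is indefinite and the critical point is a saddle point.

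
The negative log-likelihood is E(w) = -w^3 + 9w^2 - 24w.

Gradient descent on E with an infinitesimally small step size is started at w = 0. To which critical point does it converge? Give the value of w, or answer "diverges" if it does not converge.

2

E'(w) = -3(w - 4)(w - 2), so E'(0) = -24.
Gradient descent moves in the -E' direction, i.e. w is increasing.
The nearest critical point in that direction is w = 2, where E'' = 6 > 0 (a local minimum). The iterate converges there.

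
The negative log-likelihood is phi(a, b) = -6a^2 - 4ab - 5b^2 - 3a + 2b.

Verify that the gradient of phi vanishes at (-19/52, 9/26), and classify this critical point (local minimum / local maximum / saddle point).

local maximum

∇phi = (-12a - 4b - 3, -4a - 10b + 2); substituting (-19/52, 9/26) gives ∇phi = (0, 0), so (-19/52, 9/26) is indeed a critical point.
The Hessian of phi is constant: H = [[-12, -4], [-4, -10]].
det(H) = (-12)·(-10) − (-4)² = 104.
det(H) > 0 and tr(H) = -22 < 0, so H is negative definite and the point is a local maximum.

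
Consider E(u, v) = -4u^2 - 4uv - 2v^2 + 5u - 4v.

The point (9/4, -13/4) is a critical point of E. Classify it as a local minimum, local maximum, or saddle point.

local maximum

The Hessian of E is constant: H = [[-8, -4], [-4, -4]].
det(H) = (-8)·(-4) − (-4)² = 16.
det(H) > 0 and tr(H) = -12 < 0, so H is negative definite and the point is a local maximum.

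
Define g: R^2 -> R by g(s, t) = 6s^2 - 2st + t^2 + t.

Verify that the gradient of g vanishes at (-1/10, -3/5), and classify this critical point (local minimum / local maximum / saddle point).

local minimum

∇g = (12s - 2t, -2s + 2t + 1); substituting (-1/10, -3/5) gives ∇g = (0, 0), so (-1/10, -3/5) is indeed a critical point.
The Hessian of g is constant: H = [[12, -2], [-2, 2]].
det(H) = 12·2 − (-2)² = 20.
det(H) > 0 and tr(H) = 14 > 0, so H is positive definite and the point is a local minimum.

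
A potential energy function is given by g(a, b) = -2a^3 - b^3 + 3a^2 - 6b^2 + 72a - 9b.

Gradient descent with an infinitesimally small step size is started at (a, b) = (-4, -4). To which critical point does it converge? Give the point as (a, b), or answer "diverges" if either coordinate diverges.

g is separable, so gradient descent decouples: a follows -∂g/∂a, b follows -∂g/∂b.
∂g/∂a = -6(a - 4)(a + 3); at a=-4 this is -48, so a increases.
∂g/∂b = -3(b + 1)(b + 3); at b=-4 this is -9, so b increases.
a converges to its nearest critical value -3 (a local min of the a-part); b converges to -3. The iterate converges to (-3, -3).

(-3, -3)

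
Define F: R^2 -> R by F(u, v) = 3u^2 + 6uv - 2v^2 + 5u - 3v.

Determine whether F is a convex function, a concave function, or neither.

F is quadratic, so its Hessian is the constant matrix H = [[6, 6], [6, -4]].
det(H) = -60, tr(H) = 2.
det(H) < 0, so H is indefinite: neither convex nor concave.

neither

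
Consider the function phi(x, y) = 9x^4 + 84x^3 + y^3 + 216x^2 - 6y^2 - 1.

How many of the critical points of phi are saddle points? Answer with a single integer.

3

phi separates as a function of x plus a function of y, so ∇phi=0 decouples.
∂phi/∂x = 36x(x + 3)(x + 4) = 0 at x ∈ {-4, -3, 0}; ∂phi/∂y = 3y(y - 4) = 0 at y ∈ {0, 4}.
The Hessian is diagonal: diag(phi_xx, phi_yy). Second derivatives: phi_xx(-4)=144, phi_xx(-3)=-108, phi_xx(0)=432; phi_yy(0)=-12, phi_yy(4)=12.
Saddle points occur where the two diagonal entries have opposite signs: (-4, 0), (-3, 4), (0, 0). Count: 3.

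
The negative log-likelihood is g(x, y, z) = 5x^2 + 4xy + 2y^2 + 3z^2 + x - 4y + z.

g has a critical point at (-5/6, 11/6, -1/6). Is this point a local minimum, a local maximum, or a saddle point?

local minimum

The Hessian is constant: H = [[10, 4, 0], [4, 4, 0], [0, 0, 6]].
Leading principal minors: Δ₁ = 10, Δ₂ = 24, Δ₃ = 144.
All leading minors are positive, so H is positive definite: a local minimum.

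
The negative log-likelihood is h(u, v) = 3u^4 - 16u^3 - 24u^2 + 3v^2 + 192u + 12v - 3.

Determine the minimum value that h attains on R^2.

-319

h(u,v) separates as P(u) + Q(v) − 3, so its minimum is min P + min Q − 3.
P'(u) = 12(u - 4)(u - 2)(u + 2) vanishes at u ∈ {-2, 2, 4}; Q'(v) = 6v + 12 vanishes at v ∈ {-2}.
Local minima of P (where P''>0): P(-2)=-304, P(4)=128. Local minima of Q: Q(-2)=-12.
So the global minimum of h is P(-2) + Q(-2) − 3 = -304 − 12 − 3 = -319, attained at (-2, -2).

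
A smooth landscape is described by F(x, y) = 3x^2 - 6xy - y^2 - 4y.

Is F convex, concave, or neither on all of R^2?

neither

F is quadratic, so its Hessian is the constant matrix H = [[6, -6], [-6, -2]].
det(H) = -48, tr(H) = 4.
det(H) < 0, so H is indefinite: neither convex nor concave.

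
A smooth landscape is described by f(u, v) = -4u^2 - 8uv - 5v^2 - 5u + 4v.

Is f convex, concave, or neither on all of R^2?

concave

f is quadratic, so its Hessian is the constant matrix H = [[-8, -8], [-8, -10]].
det(H) = 16, tr(H) = -18.
det(H) > 0 and tr(H) < 0, so H is negative definite everywhere: concave.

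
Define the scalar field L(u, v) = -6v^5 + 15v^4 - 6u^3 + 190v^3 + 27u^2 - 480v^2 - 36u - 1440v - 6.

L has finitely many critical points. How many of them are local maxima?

L separates as a function of u plus a function of v, so ∇L=0 decouples.
∂L/∂u = -18(u - 2)(u - 1) = 0 at u ∈ {1, 2}; ∂L/∂v = -30(v - 4)(v - 3)(v + 1)(v + 4) = 0 at v ∈ {-4, -1, 3, 4}.
The Hessian is diagonal: diag(L_uu, L_vv). Second derivatives: L_uu(1)=18, L_uu(2)=-18; L_vv(-4)=5040, L_vv(-1)=-1800, L_vv(3)=840, L_vv(4)=-1200.
Local maxima occur where both diagonal entries negative: (2, -1), (2, 4). Count: 2.

2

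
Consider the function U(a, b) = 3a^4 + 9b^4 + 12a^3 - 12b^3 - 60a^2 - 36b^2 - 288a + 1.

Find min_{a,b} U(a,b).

U(a,b) separates as P(a) + Q(b) + 1, so its minimum is min P + min Q + 1.
P'(a) = 12(a - 3)(a + 2)(a + 4) vanishes at a ∈ {-4, -2, 3}; Q'(b) = 36b(b - 2)(b + 1) vanishes at b ∈ {-1, 0, 2}.
Local minima of P (where P''>0): P(-4)=192, P(3)=-837. Local minima of Q: Q(-1)=-15, Q(2)=-96.
So the global minimum of U is P(3) + Q(2) + 1 = -837 − 96 + 1 = -932, attained at (3, 2).

-932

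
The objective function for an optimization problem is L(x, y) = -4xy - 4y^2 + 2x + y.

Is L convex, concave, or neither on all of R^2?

neither

L is quadratic, so its Hessian is the constant matrix H = [[0, -4], [-4, -8]].
det(H) = -16, tr(H) = -8.
det(H) < 0, so H is indefinite: neither convex nor concave.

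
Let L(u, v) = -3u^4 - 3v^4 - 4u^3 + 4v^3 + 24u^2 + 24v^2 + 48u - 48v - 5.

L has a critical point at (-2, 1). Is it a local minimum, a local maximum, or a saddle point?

The mixed partial ∂²L/∂u∂v is 0, so the Hessian at any point is diag(L_uu, L_vv) = diag(12(-3u^2 - 2u + 4), 12(-3v^2 + 2v + 4)).
At (-2, 1): H = diag(-48, 36).
The eigenvalues have opposite signs, so H is indefinite: a saddle point.

saddle point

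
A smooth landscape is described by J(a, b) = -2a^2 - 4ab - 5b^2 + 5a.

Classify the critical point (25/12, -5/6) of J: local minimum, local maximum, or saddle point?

The Hessian of J is constant: H = [[-4, -4], [-4, -10]].
det(H) = (-4)·(-10) − (-4)² = 24.
det(H) > 0 and tr(H) = -14 < 0, so H is negative definite and the point is a local maximum.

local maximum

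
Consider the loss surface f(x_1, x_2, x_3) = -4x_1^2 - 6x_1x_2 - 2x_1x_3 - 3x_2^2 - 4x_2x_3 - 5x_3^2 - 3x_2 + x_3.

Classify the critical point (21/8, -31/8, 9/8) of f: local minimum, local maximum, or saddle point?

The Hessian is constant: H = [[-8, -6, -2], [-6, -6, -4], [-2, -4, -10]].
Leading principal minors: Δ₁ = -8, Δ₂ = 12, Δ₃ = -64.
The minors alternate sign starting negative (−, +, −), so H is negative definite: a local maximum.

local maximum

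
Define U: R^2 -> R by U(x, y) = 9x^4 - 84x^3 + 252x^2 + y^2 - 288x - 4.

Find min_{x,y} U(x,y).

U(x,y) separates as P(x) + Q(y) − 4, so its minimum is min P + min Q − 4.
P'(x) = 36(x - 4)(x - 2)(x - 1) vanishes at x ∈ {1, 2, 4}; Q'(y) = 2y vanishes at y ∈ {0}.
Local minima of P (where P''>0): P(1)=-111, P(4)=-192. Local minima of Q: Q(0)=0.
So the global minimum of U is P(4) + Q(0) − 4 = -192 + 0 − 4 = -196, attained at (4, 0).

-196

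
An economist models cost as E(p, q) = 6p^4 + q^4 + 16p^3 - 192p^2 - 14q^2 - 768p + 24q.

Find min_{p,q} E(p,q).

-3701

E(p,q) separates as A(p) + B(q), so its minimum is min A + min B.
A'(p) = 24(p - 4)(p + 2)(p + 4) vanishes at p ∈ {-4, -2, 4}; B'(q) = 4(q - 2)(q - 1)(q + 3) vanishes at q ∈ {-3, 1, 2}.
Local minima of A (where A''>0): A(-4)=512, A(4)=-3584. Local minima of B: B(-3)=-117, B(2)=8.
So the global minimum of E is A(4) + B(-3) = -3584 − 117 = -3701, attained at (4, -3).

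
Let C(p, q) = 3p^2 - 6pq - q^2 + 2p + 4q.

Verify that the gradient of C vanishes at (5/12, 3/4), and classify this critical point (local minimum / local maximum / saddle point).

saddle point

∇C = (6p - 6q + 2, -6p - 2q + 4); substituting (5/12, 3/4) gives ∇C = (0, 0), so (5/12, 3/4) is indeed a critical point.
The Hessian of C is constant: H = [[6, -6], [-6, -2]].
det(H) = 6·(-2) − (-6)² = -48.
Since det(H) < 0, H is indefinite and the critical point is a saddle point.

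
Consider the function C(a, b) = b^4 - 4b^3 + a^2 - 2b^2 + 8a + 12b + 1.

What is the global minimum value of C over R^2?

C(a,b) separates as P(a) + Q(b) + 1, so its minimum is min P + min Q + 1.
P'(a) = 2a + 8 vanishes at a ∈ {-4}; Q'(b) = 4(b - 3)(b - 1)(b + 1) vanishes at b ∈ {-1, 1, 3}.
Local minima of P (where P''>0): P(-4)=-16. Local minima of Q: Q(-1)=-9, Q(3)=-9.
So the global minimum of C is P(-4) + Q(-1) + 1 = -16 − 9 + 1 = -24, attained at (-4, -1).

-24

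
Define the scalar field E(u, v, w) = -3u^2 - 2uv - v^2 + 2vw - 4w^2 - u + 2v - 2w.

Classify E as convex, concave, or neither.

concave

E is quadratic, so its Hessian is the constant matrix H = [[-6, -2, 0], [-2, -2, 2], [0, 2, -8]].
Leading principal minors: -6, 8, -40.
Signs alternate −, +, − ⇒ H ≺ 0 ⇒ concave.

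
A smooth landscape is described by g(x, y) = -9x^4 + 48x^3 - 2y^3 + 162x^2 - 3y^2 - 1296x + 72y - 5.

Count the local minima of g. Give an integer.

g separates as a function of x plus a function of y, so ∇g=0 decouples.
∂g/∂x = -36(x - 4)(x - 3)(x + 3) = 0 at x ∈ {-3, 3, 4}; ∂g/∂y = -6(y - 3)(y + 4) = 0 at y ∈ {-4, 3}.
The Hessian is diagonal: diag(g_xx, g_yy). Second derivatives: g_xx(-3)=-1512, g_xx(3)=216, g_xx(4)=-252; g_yy(-4)=42, g_yy(3)=-42.
Local minima occur where both diagonal entries positive: (3, -4). Count: 1.

1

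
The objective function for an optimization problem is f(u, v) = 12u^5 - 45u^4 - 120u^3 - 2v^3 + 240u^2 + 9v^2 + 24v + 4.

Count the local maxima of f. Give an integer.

2

f separates as a function of u plus a function of v, so ∇f=0 decouples.
∂f/∂u = 60u(u - 4)(u - 1)(u + 2) = 0 at u ∈ {-2, 0, 1, 4}; ∂f/∂v = -6(v - 4)(v + 1) = 0 at v ∈ {-1, 4}.
The Hessian is diagonal: diag(f_uu, f_vv). Second derivatives: f_uu(-2)=-2160, f_uu(0)=480, f_uu(1)=-540, f_uu(4)=4320; f_vv(-1)=30, f_vv(4)=-30.
Local maxima occur where both diagonal entries negative: (-2, 4), (1, 4). Count: 2.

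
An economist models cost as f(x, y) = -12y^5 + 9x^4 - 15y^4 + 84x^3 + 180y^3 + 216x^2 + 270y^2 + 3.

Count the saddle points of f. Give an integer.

6

f separates as a function of x plus a function of y, so ∇f=0 decouples.
∂f/∂x = 36x(x + 3)(x + 4) = 0 at x ∈ {-4, -3, 0}; ∂f/∂y = -60y(y - 3)(y + 1)(y + 3) = 0 at y ∈ {-3, -1, 0, 3}.
The Hessian is diagonal: diag(f_xx, f_yy). Second derivatives: f_xx(-4)=144, f_xx(-3)=-108, f_xx(0)=432; f_yy(-3)=2160, f_yy(-1)=-480, f_yy(0)=540, f_yy(3)=-4320.
Saddle points occur where the two diagonal entries have opposite signs: (-4, -1), (-4, 3), (-3, -3), (-3, 0), (0, -1), (0, 3). Count: 6.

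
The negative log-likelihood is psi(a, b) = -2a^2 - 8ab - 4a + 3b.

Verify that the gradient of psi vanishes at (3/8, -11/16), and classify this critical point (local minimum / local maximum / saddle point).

saddle point

∇psi = (-4a - 8b - 4, -8a + 3); substituting (3/8, -11/16) gives ∇psi = (0, 0), so (3/8, -11/16) is indeed a critical point.
The Hessian of psi is constant: H = [[-4, -8], [-8, 0]].
det(H) = (-4)·0 − (-8)² = -64.
Since det(H) < 0, H is indefinite and the critical point is a saddle point.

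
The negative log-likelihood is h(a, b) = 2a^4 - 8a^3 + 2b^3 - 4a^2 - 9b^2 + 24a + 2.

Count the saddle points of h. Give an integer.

h separates as a function of a plus a function of b, so ∇h=0 decouples.
∂h/∂a = 8(a - 3)(a - 1)(a + 1) = 0 at a ∈ {-1, 1, 3}; ∂h/∂b = 6b(b - 3) = 0 at b ∈ {0, 3}.
The Hessian is diagonal: diag(h_aa, h_bb). Second derivatives: h_aa(-1)=64, h_aa(1)=-32, h_aa(3)=64; h_bb(0)=-18, h_bb(3)=18.
Saddle points occur where the two diagonal entries have opposite signs: (-1, 0), (1, 3), (3, 0). Count: 3.

3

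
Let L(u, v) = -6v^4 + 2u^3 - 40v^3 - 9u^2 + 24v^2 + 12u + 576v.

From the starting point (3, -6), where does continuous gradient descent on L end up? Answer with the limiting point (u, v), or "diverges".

L is separable, so gradient descent decouples: u follows -∂L/∂u, v follows -∂L/∂v.
∂L/∂u = 6(u - 2)(u - 1); at u=3 this is 12, so u decreases.
∂L/∂v = -24(v - 2)(v + 3)(v + 4); at v=-6 this is 1152, so v decreases.
The v-coordinate has no critical point in that direction and runs off to infinity.

diverges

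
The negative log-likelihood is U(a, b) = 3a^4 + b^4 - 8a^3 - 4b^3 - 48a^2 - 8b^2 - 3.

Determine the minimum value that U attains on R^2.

U(a,b) separates as P(a) + Q(b) − 3, so its minimum is min P + min Q − 3.
P'(a) = 12a(a - 4)(a + 2) vanishes at a ∈ {-2, 0, 4}; Q'(b) = 4b(b - 4)(b + 1) vanishes at b ∈ {-1, 0, 4}.
Local minima of P (where P''>0): P(-2)=-80, P(4)=-512. Local minima of Q: Q(-1)=-3, Q(4)=-128.
So the global minimum of U is P(4) + Q(4) − 3 = -512 − 128 − 3 = -643, attained at (4, 4).

-643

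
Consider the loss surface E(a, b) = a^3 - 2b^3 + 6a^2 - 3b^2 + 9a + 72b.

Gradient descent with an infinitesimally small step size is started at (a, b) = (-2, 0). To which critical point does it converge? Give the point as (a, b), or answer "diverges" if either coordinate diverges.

(-1, -4)

E is separable, so gradient descent decouples: a follows -∂E/∂a, b follows -∂E/∂b.
∂E/∂a = 3(a + 1)(a + 3); at a=-2 this is -3, so a increases.
∂E/∂b = -6(b - 3)(b + 4); at b=0 this is 72, so b decreases.
a converges to its nearest critical value -1 (a local min of the a-part); b converges to -4. The iterate converges to (-1, -4).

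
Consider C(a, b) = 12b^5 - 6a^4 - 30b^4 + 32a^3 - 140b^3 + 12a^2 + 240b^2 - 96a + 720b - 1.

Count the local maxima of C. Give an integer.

4

C separates as a function of a plus a function of b, so ∇C=0 decouples.
∂C/∂a = -24(a - 4)(a - 1)(a + 1) = 0 at a ∈ {-1, 1, 4}; ∂C/∂b = 60(b - 3)(b - 2)(b + 1)(b + 2) = 0 at b ∈ {-2, -1, 2, 3}.
The Hessian is diagonal: diag(C_aa, C_bb). Second derivatives: C_aa(-1)=-240, C_aa(1)=144, C_aa(4)=-360; C_bb(-2)=-1200, C_bb(-1)=720, C_bb(2)=-720, C_bb(3)=1200.
Local maxima occur where both diagonal entries negative: (-1, -2), (-1, 2), (4, -2), (4, 2). Count: 4.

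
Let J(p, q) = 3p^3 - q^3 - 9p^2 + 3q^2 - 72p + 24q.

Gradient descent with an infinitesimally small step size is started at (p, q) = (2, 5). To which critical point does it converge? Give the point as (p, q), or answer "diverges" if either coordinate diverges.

J is separable, so gradient descent decouples: p follows -∂J/∂p, q follows -∂J/∂q.
∂J/∂p = 9(p - 4)(p + 2); at p=2 this is -72, so p increases.
∂J/∂q = -3(q - 4)(q + 2); at q=5 this is -21, so q increases.
The q-coordinate has no critical point in that direction and runs off to infinity.

diverges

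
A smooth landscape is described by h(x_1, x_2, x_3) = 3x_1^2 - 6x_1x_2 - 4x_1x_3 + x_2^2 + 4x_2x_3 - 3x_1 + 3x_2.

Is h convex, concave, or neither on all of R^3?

h is quadratic, so its Hessian is the constant matrix H = [[6, -6, -4], [-6, 2, 4], [-4, 4, 0]].
Leading principal minors: 6, -24, 64.
Neither pattern holds ⇒ H is indefinite ⇒ neither convex nor concave.

neither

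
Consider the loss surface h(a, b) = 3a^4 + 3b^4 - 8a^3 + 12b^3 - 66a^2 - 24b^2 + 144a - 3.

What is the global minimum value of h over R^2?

h(a,b) separates as P(a) + Q(b) − 3, so its minimum is min P + min Q − 3.
P'(a) = 12(a - 4)(a - 1)(a + 3) vanishes at a ∈ {-3, 1, 4}; Q'(b) = 12b(b - 1)(b + 4) vanishes at b ∈ {-4, 0, 1}.
Local minima of P (where P''>0): P(-3)=-567, P(4)=-224. Local minima of Q: Q(-4)=-384, Q(1)=-9.
So the global minimum of h is P(-3) + Q(-4) − 3 = -567 − 384 − 3 = -954, attained at (-3, -4).

-954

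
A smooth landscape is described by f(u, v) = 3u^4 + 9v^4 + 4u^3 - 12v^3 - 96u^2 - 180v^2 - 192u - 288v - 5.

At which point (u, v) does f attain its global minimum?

(4, 4)

f(u,v) separates as P(u) + Q(v) − 5, so its minimum is min P + min Q − 5.
P'(u) = 12(u - 4)(u + 1)(u + 4) vanishes at u ∈ {-4, -1, 4}; Q'(v) = 36(v - 4)(v + 1)(v + 2) vanishes at v ∈ {-2, -1, 4}.
Local minima of P (where P''>0): P(-4)=-256, P(4)=-1280. Local minima of Q: Q(-2)=96, Q(4)=-2496.
So the global minimum of f is P(4) + Q(4) − 5 = -1280 − 2496 − 5 = -3781, attained at (4, 4).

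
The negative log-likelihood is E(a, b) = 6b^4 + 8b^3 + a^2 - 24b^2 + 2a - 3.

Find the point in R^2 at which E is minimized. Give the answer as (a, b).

(-1, -2)

E(a,b) separates as P(a) + Q(b) − 3, so its minimum is min P + min Q − 3.
P'(a) = 2a + 2 vanishes at a ∈ {-1}; Q'(b) = 24b(b - 1)(b + 2) vanishes at b ∈ {-2, 0, 1}.
Local minima of P (where P''>0): P(-1)=-1. Local minima of Q: Q(-2)=-64, Q(1)=-10.
So the global minimum of E is P(-1) + Q(-2) − 3 = -1 − 64 − 3 = -68, attained at (-1, -2).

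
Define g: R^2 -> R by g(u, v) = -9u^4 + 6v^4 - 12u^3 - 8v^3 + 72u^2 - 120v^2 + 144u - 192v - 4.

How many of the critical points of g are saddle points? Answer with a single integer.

5

g separates as a function of u plus a function of v, so ∇g=0 decouples.
∂g/∂u = -36(u - 2)(u + 1)(u + 2) = 0 at u ∈ {-2, -1, 2}; ∂g/∂v = 24(v - 4)(v + 1)(v + 2) = 0 at v ∈ {-2, -1, 4}.
The Hessian is diagonal: diag(g_uu, g_vv). Second derivatives: g_uu(-2)=-144, g_uu(-1)=108, g_uu(2)=-432; g_vv(-2)=144, g_vv(-1)=-120, g_vv(4)=720.
Saddle points occur where the two diagonal entries have opposite signs: (-2, -2), (-2, 4), (-1, -1), (2, -2), (2, 4). Count: 5.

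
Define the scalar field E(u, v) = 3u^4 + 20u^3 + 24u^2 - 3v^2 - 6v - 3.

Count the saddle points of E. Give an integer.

E separates as a function of u plus a function of v, so ∇E=0 decouples.
∂E/∂u = 12u(u + 1)(u + 4) = 0 at u ∈ {-4, -1, 0}; ∂E/∂v = -6(v + 1) = 0 at v ∈ {-1}.
The Hessian is diagonal: diag(E_uu, E_vv). Second derivatives: E_uu(-4)=144, E_uu(-1)=-36, E_uu(0)=48; E_vv(-1)=-6.
Saddle points occur where the two diagonal entries have opposite signs: (-4, -1), (0, -1). Count: 2.

2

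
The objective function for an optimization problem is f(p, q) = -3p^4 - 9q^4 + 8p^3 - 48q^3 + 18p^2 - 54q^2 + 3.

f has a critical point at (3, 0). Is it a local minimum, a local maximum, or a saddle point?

The mixed partial ∂²f/∂p∂q is 0, so the Hessian at any point is diag(f_pp, f_qq) = diag(12(-3p^2 + 4p + 3), -36(3q^2 + 8q + 3)).
At (3, 0): H = diag(-144, -108).
Both eigenvalues are negative, so H is negative definite: a local maximum.

local maximum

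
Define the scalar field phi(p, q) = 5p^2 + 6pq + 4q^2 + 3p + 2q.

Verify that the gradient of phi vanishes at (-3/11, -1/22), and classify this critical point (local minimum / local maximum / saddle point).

local minimum

∇phi = (10p + 6q + 3, 6p + 8q + 2); substituting (-3/11, -1/22) gives ∇phi = (0, 0), so (-3/11, -1/22) is indeed a critical point.
The Hessian of phi is constant: H = [[10, 6], [6, 8]].
det(H) = 10·8 − 6² = 44.
det(H) > 0 and tr(H) = 18 > 0, so H is positive definite and the point is a local minimum.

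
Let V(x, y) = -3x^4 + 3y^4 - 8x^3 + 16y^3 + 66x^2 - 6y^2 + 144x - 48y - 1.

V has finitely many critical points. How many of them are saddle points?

5

V separates as a function of x plus a function of y, so ∇V=0 decouples.
∂V/∂x = -12(x - 3)(x + 1)(x + 4) = 0 at x ∈ {-4, -1, 3}; ∂V/∂y = 12(y - 1)(y + 1)(y + 4) = 0 at y ∈ {-4, -1, 1}.
The Hessian is diagonal: diag(V_xx, V_yy). Second derivatives: V_xx(-4)=-252, V_xx(-1)=144, V_xx(3)=-336; V_yy(-4)=180, V_yy(-1)=-72, V_yy(1)=120.
Saddle points occur where the two diagonal entries have opposite signs: (-4, -4), (-4, 1), (-1, -1), (3, -4), (3, 1). Count: 5.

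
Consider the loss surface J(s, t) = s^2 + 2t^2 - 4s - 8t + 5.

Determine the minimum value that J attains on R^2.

J(s,t) separates as P(s) + Q(t) + 5, so its minimum is min P + min Q + 5.
P'(s) = 2s - 4 vanishes at s ∈ {2}; Q'(t) = 4(t - 2) vanishes at t ∈ {2}.
Local minima of P (where P''>0): P(2)=-4. Local minima of Q: Q(2)=-8.
So the global minimum of J is P(2) + Q(2) + 5 = -4 − 8 + 5 = -7, attained at (2, 2).

-7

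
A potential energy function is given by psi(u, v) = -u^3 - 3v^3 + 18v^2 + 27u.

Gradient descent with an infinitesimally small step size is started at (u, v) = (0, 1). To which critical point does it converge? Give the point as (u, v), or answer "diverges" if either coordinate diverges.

psi is separable, so gradient descent decouples: u follows -∂psi/∂u, v follows -∂psi/∂v.
∂psi/∂u = -3(u - 3)(u + 3); at u=0 this is 27, so u decreases.
∂psi/∂v = -9v(v - 4); at v=1 this is 27, so v decreases.
u converges to its nearest critical value -3 (a local min of the u-part); v converges to 0. The iterate converges to (-3, 0).

(-3, 0)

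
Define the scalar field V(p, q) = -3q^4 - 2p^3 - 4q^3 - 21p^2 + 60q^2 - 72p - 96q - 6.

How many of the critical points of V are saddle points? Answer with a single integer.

3

V separates as a function of p plus a function of q, so ∇V=0 decouples.
∂V/∂p = -6(p + 3)(p + 4) = 0 at p ∈ {-4, -3}; ∂V/∂q = -12(q - 2)(q - 1)(q + 4) = 0 at q ∈ {-4, 1, 2}.
The Hessian is diagonal: diag(V_pp, V_qq). Second derivatives: V_pp(-4)=6, V_pp(-3)=-6; V_qq(-4)=-360, V_qq(1)=60, V_qq(2)=-72.
Saddle points occur where the two diagonal entries have opposite signs: (-4, -4), (-4, 2), (-3, 1). Count: 3.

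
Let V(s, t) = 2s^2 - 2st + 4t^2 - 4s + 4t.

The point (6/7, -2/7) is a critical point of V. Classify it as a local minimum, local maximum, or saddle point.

local minimum

The Hessian of V is constant: H = [[4, -2], [-2, 8]].
det(H) = 4·8 − (-2)² = 28.
det(H) > 0 and tr(H) = 12 > 0, so H is positive definite and the point is a local minimum.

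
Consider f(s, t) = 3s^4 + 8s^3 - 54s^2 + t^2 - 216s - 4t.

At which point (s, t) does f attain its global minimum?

(3, 2)

f(s,t) separates as P(s) + Q(t), so its minimum is min P + min Q.
P'(s) = 12(s - 3)(s + 2)(s + 3) vanishes at s ∈ {-3, -2, 3}; Q'(t) = 2(t - 2) vanishes at t ∈ {2}.
Local minima of P (where P''>0): P(-3)=189, P(3)=-675. Local minima of Q: Q(2)=-4.
So the global minimum of f is P(3) + Q(2) = -675 − 4 = -679, attained at (3, 2).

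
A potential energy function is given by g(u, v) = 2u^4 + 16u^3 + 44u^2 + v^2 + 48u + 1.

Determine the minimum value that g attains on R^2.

g(u,v) separates as P(u) + Q(v) + 1, so its minimum is min P + min Q + 1.
P'(u) = 8(u + 1)(u + 2)(u + 3) vanishes at u ∈ {-3, -2, -1}; Q'(v) = 2v vanishes at v ∈ {0}.
Local minima of P (where P''>0): P(-3)=-18, P(-1)=-18. Local minima of Q: Q(0)=0.
So the global minimum of g is P(-3) + Q(0) + 1 = -18 + 0 + 1 = -17, attained at (-3, 0).

-17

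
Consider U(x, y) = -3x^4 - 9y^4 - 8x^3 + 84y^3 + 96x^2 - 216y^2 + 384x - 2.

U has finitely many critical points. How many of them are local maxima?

4

U separates as a function of x plus a function of y, so ∇U=0 decouples.
∂U/∂x = -12(x - 4)(x + 2)(x + 4) = 0 at x ∈ {-4, -2, 4}; ∂U/∂y = -36y(y - 4)(y - 3) = 0 at y ∈ {0, 3, 4}.
The Hessian is diagonal: diag(U_xx, U_yy). Second derivatives: U_xx(-4)=-192, U_xx(-2)=144, U_xx(4)=-576; U_yy(0)=-432, U_yy(3)=108, U_yy(4)=-144.
Local maxima occur where both diagonal entries negative: (-4, 0), (-4, 4), (4, 0), (4, 4). Count: 4.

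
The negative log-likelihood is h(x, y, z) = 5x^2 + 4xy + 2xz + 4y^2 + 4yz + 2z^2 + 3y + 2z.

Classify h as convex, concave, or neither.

h is quadratic, so its Hessian is the constant matrix H = [[10, 4, 2], [4, 8, 4], [2, 4, 4]].
Leading principal minors: 10, 64, 128.
All positive ⇒ H ≻ 0 ⇒ convex.

convex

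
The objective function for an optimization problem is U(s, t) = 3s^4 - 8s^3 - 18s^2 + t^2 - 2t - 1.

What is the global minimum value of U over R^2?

-137

U(s,t) separates as P(s) + Q(t) − 1, so its minimum is min P + min Q − 1.
P'(s) = 12s(s - 3)(s + 1) vanishes at s ∈ {-1, 0, 3}; Q'(t) = 2(t - 1) vanishes at t ∈ {1}.
Local minima of P (where P''>0): P(-1)=-7, P(3)=-135. Local minima of Q: Q(1)=-1.
So the global minimum of U is P(3) + Q(1) − 1 = -135 − 1 − 1 = -137, attained at (3, 1).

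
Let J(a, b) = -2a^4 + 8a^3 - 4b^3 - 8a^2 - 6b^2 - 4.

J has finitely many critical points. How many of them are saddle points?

3

J separates as a function of a plus a function of b, so ∇J=0 decouples.
∂J/∂a = -8a(a - 2)(a - 1) = 0 at a ∈ {0, 1, 2}; ∂J/∂b = -12b(b + 1) = 0 at b ∈ {-1, 0}.
The Hessian is diagonal: diag(J_aa, J_bb). Second derivatives: J_aa(0)=-16, J_aa(1)=8, J_aa(2)=-16; J_bb(-1)=12, J_bb(0)=-12.
Saddle points occur where the two diagonal entries have opposite signs: (0, -1), (1, 0), (2, -1). Count: 3.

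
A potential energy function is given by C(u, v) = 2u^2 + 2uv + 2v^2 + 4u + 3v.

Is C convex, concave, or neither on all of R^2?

C is quadratic, so its Hessian is the constant matrix H = [[4, 2], [2, 4]].
det(H) = 12, tr(H) = 8.
det(H) > 0 and tr(H) > 0, so H is positive definite everywhere: convex.

convex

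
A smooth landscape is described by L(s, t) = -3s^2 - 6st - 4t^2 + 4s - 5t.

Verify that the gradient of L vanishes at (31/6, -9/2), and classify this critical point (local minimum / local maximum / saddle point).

local maximum

∇L = (-6s - 6t + 4, -6s - 8t - 5); substituting (31/6, -9/2) gives ∇L = (0, 0), so (31/6, -9/2) is indeed a critical point.
The Hessian of L is constant: H = [[-6, -6], [-6, -8]].
det(H) = (-6)·(-8) − (-6)² = 12.
det(H) > 0 and tr(H) = -14 < 0, so H is negative definite and the point is a local maximum.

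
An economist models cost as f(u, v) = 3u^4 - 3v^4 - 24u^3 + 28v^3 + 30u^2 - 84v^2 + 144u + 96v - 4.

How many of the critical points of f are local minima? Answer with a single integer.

2

f separates as a function of u plus a function of v, so ∇f=0 decouples.
∂f/∂u = 12(u - 4)(u - 3)(u + 1) = 0 at u ∈ {-1, 3, 4}; ∂f/∂v = -12(v - 4)(v - 2)(v - 1) = 0 at v ∈ {1, 2, 4}.
The Hessian is diagonal: diag(f_uu, f_vv). Second derivatives: f_uu(-1)=240, f_uu(3)=-48, f_uu(4)=60; f_vv(1)=-36, f_vv(2)=24, f_vv(4)=-72.
Local minima occur where both diagonal entries positive: (-1, 2), (4, 2). Count: 2.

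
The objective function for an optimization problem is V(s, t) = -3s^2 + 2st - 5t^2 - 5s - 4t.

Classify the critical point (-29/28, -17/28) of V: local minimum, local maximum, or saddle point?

The Hessian of V is constant: H = [[-6, 2], [2, -10]].
det(H) = (-6)·(-10) − 2² = 56.
det(H) > 0 and tr(H) = -16 < 0, so H is negative definite and the point is a local maximum.

local maximum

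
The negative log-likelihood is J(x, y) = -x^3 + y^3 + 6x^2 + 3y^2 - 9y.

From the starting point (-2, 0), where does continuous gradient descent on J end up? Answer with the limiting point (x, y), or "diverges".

J is separable, so gradient descent decouples: x follows -∂J/∂x, y follows -∂J/∂y.
∂J/∂x = -3x(x - 4); at x=-2 this is -36, so x increases.
∂J/∂y = 3(y - 1)(y + 3); at y=0 this is -9, so y increases.
x converges to its nearest critical value 0 (a local min of the x-part); y converges to 1. The iterate converges to (0, 1).

(0, 1)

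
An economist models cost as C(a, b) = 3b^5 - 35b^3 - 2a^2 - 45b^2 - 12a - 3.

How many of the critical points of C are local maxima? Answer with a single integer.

C separates as a function of a plus a function of b, so ∇C=0 decouples.
∂C/∂a = -4(a + 3) = 0 at a ∈ {-3}; ∂C/∂b = 15b(b - 3)(b + 1)(b + 2) = 0 at b ∈ {-2, -1, 0, 3}.
The Hessian is diagonal: diag(C_aa, C_bb). Second derivatives: C_aa(-3)=-4; C_bb(-2)=-150, C_bb(-1)=60, C_bb(0)=-90, C_bb(3)=900.
Local maxima occur where both diagonal entries negative: (-3, -2), (-3, 0). Count: 2.

2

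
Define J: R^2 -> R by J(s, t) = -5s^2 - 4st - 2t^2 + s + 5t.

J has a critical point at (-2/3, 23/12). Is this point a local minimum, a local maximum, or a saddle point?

local maximum

The Hessian of J is constant: H = [[-10, -4], [-4, -4]].
det(H) = (-10)·(-4) − (-4)² = 24.
det(H) > 0 and tr(H) = -14 < 0, so H is negative definite and the point is a local maximum.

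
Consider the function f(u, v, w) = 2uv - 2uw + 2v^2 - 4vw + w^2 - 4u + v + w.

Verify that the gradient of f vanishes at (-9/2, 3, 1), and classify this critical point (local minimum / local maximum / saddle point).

∇f = (2v - 2w - 4, 2u + 4v - 4w + 1, -2u - 4v + 2w + 1); substituting (-9/2, 3, 1) gives ∇f = (0, 0, 0), so (-9/2, 3, 1) is indeed a critical point.
The Hessian is constant: H = [[0, 2, -2], [2, 4, -4], [-2, -4, 2]].
Leading principal minors: Δ₁ = 0, Δ₂ = -4, Δ₃ = 8.
The minors fit neither the all-positive nor the alternating-sign pattern, so H is indefinite: a saddle point.

saddle point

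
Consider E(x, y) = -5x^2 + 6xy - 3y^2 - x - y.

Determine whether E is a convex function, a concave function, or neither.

E is quadratic, so its Hessian is the constant matrix H = [[-10, 6], [6, -6]].
det(H) = 24, tr(H) = -16.
det(H) > 0 and tr(H) < 0, so H is negative definite everywhere: concave.

concave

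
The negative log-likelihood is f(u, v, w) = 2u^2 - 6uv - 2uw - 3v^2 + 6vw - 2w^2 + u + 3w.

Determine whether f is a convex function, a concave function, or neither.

f is quadratic, so its Hessian is the constant matrix H = [[4, -6, -2], [-6, -6, 6], [-2, 6, -4]].
Leading principal minors: 4, -60, 264.
Neither pattern holds ⇒ H is indefinite ⇒ neither convex nor concave.

neither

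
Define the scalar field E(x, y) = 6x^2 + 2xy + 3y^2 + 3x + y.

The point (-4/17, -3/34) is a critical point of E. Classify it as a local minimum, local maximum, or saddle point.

local minimum

The Hessian of E is constant: H = [[12, 2], [2, 6]].
det(H) = 12·6 − 2² = 68.
det(H) > 0 and tr(H) = 18 > 0, so H is positive definite and the point is a local minimum.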